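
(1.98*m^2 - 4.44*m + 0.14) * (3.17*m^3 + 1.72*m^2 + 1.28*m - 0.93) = 6.2766*m^5 - 10.6692*m^4 - 4.6586*m^3 - 7.2838*m^2 + 4.3084*m - 0.1302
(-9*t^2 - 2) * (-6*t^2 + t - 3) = 54*t^4 - 9*t^3 + 39*t^2 - 2*t + 6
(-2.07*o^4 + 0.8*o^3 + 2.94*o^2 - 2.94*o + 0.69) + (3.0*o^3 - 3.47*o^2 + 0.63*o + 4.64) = -2.07*o^4 + 3.8*o^3 - 0.53*o^2 - 2.31*o + 5.33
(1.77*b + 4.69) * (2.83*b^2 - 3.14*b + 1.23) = 5.0091*b^3 + 7.7149*b^2 - 12.5495*b + 5.7687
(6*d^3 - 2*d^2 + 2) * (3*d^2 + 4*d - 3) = 18*d^5 + 18*d^4 - 26*d^3 + 12*d^2 + 8*d - 6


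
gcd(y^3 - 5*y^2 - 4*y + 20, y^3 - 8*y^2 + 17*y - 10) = y^2 - 7*y + 10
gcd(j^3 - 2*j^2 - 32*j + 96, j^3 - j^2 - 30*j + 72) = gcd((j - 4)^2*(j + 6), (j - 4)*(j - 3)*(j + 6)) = j^2 + 2*j - 24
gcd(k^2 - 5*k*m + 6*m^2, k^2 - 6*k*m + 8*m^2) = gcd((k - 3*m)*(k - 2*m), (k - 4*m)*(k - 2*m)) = k - 2*m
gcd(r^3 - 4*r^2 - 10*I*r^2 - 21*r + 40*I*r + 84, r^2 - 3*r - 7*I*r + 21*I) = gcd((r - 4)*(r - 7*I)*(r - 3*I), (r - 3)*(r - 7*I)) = r - 7*I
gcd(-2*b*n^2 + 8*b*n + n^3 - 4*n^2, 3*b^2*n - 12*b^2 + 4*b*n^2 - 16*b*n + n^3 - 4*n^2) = n - 4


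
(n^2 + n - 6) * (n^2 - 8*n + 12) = n^4 - 7*n^3 - 2*n^2 + 60*n - 72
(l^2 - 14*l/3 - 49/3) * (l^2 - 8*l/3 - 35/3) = l^4 - 22*l^3/3 - 140*l^2/9 + 98*l + 1715/9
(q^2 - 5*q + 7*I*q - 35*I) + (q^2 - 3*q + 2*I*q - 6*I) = 2*q^2 - 8*q + 9*I*q - 41*I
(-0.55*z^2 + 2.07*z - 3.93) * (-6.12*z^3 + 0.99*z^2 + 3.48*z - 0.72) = 3.366*z^5 - 13.2129*z^4 + 24.1869*z^3 + 3.7089*z^2 - 15.1668*z + 2.8296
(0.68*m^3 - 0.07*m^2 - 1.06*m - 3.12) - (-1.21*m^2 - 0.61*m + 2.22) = 0.68*m^3 + 1.14*m^2 - 0.45*m - 5.34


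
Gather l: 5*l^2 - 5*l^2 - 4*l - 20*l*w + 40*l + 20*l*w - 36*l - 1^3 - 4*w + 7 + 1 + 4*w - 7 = 0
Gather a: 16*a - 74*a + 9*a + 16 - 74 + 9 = -49*a - 49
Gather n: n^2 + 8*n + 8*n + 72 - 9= n^2 + 16*n + 63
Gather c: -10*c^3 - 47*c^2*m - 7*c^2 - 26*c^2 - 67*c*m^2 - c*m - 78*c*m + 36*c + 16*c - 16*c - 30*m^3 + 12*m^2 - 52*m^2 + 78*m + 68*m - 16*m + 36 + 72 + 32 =-10*c^3 + c^2*(-47*m - 33) + c*(-67*m^2 - 79*m + 36) - 30*m^3 - 40*m^2 + 130*m + 140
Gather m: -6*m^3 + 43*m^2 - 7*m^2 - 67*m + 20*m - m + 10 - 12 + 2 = -6*m^3 + 36*m^2 - 48*m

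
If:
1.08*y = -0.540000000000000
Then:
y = -0.50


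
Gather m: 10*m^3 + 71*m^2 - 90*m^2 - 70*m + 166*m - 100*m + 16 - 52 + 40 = 10*m^3 - 19*m^2 - 4*m + 4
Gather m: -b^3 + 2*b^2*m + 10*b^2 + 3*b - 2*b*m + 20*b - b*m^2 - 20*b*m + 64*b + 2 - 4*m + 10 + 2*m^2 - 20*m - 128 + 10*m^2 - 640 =-b^3 + 10*b^2 + 87*b + m^2*(12 - b) + m*(2*b^2 - 22*b - 24) - 756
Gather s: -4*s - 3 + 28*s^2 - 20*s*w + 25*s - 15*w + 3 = 28*s^2 + s*(21 - 20*w) - 15*w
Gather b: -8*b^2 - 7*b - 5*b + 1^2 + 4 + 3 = -8*b^2 - 12*b + 8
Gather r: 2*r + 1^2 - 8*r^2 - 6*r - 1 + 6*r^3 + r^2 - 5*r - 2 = 6*r^3 - 7*r^2 - 9*r - 2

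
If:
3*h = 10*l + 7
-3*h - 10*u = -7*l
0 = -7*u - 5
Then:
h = 157/63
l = 1/21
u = -5/7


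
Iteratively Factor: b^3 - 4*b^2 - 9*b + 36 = (b - 3)*(b^2 - b - 12) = (b - 4)*(b - 3)*(b + 3)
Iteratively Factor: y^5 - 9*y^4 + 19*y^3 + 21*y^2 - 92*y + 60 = (y - 1)*(y^4 - 8*y^3 + 11*y^2 + 32*y - 60) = (y - 3)*(y - 1)*(y^3 - 5*y^2 - 4*y + 20) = (y - 5)*(y - 3)*(y - 1)*(y^2 - 4) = (y - 5)*(y - 3)*(y - 2)*(y - 1)*(y + 2)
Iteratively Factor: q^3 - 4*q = (q + 2)*(q^2 - 2*q) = (q - 2)*(q + 2)*(q)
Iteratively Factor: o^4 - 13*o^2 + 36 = (o + 2)*(o^3 - 2*o^2 - 9*o + 18) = (o - 3)*(o + 2)*(o^2 + o - 6) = (o - 3)*(o + 2)*(o + 3)*(o - 2)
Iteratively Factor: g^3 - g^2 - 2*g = (g)*(g^2 - g - 2) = g*(g + 1)*(g - 2)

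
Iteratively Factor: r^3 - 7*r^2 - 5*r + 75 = (r - 5)*(r^2 - 2*r - 15) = (r - 5)*(r + 3)*(r - 5)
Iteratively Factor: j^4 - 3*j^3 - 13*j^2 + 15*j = (j - 1)*(j^3 - 2*j^2 - 15*j) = j*(j - 1)*(j^2 - 2*j - 15) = j*(j - 5)*(j - 1)*(j + 3)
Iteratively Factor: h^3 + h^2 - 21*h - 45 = (h - 5)*(h^2 + 6*h + 9) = (h - 5)*(h + 3)*(h + 3)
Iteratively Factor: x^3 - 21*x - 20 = (x + 1)*(x^2 - x - 20) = (x + 1)*(x + 4)*(x - 5)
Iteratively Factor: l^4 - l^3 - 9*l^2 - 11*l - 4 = (l - 4)*(l^3 + 3*l^2 + 3*l + 1) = (l - 4)*(l + 1)*(l^2 + 2*l + 1) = (l - 4)*(l + 1)^2*(l + 1)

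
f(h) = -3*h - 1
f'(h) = -3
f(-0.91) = 1.73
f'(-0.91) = -3.00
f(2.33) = -7.99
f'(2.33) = -3.00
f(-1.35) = 3.05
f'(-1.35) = -3.00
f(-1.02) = 2.06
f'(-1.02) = -3.00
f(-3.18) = 8.54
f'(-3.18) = -3.00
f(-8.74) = 25.22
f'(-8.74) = -3.00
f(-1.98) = 4.94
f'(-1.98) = -3.00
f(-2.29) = 5.87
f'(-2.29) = -3.00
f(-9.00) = 26.00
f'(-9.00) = -3.00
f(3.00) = -10.00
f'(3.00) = -3.00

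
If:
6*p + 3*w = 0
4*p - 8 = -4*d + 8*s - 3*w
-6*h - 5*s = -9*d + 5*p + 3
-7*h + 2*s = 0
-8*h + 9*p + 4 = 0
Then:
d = -790/703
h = -274/703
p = -556/703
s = -959/703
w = 1112/703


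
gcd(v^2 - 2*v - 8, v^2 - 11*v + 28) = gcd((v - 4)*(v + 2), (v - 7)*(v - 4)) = v - 4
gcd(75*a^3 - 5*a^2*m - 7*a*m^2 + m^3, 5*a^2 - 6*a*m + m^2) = 5*a - m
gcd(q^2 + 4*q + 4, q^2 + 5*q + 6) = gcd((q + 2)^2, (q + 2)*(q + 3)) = q + 2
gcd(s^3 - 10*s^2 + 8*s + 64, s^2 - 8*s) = s - 8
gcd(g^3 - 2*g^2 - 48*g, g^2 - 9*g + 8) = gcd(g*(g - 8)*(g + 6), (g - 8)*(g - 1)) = g - 8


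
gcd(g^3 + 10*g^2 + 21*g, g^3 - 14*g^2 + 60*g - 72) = 1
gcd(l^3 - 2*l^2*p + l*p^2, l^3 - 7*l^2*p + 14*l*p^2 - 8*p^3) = -l + p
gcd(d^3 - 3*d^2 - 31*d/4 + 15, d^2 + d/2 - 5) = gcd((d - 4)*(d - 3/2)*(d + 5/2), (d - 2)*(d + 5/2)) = d + 5/2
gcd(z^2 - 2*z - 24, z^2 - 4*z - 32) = z + 4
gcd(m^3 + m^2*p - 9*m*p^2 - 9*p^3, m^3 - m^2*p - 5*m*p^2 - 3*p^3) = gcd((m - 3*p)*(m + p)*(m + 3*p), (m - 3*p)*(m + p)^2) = -m^2 + 2*m*p + 3*p^2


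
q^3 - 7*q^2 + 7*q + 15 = (q - 5)*(q - 3)*(q + 1)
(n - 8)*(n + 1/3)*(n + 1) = n^3 - 20*n^2/3 - 31*n/3 - 8/3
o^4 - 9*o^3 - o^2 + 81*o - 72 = (o - 8)*(o - 3)*(o - 1)*(o + 3)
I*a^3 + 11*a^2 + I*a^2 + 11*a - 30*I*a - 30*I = (a - 6*I)*(a - 5*I)*(I*a + I)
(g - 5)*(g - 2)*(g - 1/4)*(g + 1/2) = g^4 - 27*g^3/4 + 65*g^2/8 + 27*g/8 - 5/4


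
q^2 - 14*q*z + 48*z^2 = (q - 8*z)*(q - 6*z)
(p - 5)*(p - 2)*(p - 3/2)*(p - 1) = p^4 - 19*p^3/2 + 29*p^2 - 71*p/2 + 15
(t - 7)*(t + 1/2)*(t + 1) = t^3 - 11*t^2/2 - 10*t - 7/2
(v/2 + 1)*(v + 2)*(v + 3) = v^3/2 + 7*v^2/2 + 8*v + 6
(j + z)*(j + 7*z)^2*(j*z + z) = j^4*z + 15*j^3*z^2 + j^3*z + 63*j^2*z^3 + 15*j^2*z^2 + 49*j*z^4 + 63*j*z^3 + 49*z^4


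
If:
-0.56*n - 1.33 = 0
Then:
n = -2.38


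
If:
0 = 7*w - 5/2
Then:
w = 5/14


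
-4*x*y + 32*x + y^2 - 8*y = (-4*x + y)*(y - 8)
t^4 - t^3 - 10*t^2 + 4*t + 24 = (t - 3)*(t - 2)*(t + 2)^2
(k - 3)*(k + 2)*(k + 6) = k^3 + 5*k^2 - 12*k - 36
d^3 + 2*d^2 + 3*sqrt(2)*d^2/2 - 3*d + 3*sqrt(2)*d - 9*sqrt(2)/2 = (d - 1)*(d + 3)*(d + 3*sqrt(2)/2)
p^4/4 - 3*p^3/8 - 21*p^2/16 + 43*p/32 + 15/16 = (p/4 + 1/2)*(p - 5/2)*(p - 3/2)*(p + 1/2)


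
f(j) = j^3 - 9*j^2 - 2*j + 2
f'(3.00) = -29.00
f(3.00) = -58.00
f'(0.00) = -2.00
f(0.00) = 2.00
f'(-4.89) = 157.76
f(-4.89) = -320.36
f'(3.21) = -28.87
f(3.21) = -64.08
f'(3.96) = -26.24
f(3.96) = -84.96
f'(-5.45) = 185.21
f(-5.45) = -416.30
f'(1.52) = -22.43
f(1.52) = -18.32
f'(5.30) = -13.13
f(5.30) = -112.53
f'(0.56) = -11.14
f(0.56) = -1.77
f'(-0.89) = 16.40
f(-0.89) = -4.05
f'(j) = 3*j^2 - 18*j - 2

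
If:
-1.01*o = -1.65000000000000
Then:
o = 1.63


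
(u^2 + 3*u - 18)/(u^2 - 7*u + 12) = (u + 6)/(u - 4)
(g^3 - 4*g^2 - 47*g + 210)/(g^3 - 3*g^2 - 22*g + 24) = (g^2 + 2*g - 35)/(g^2 + 3*g - 4)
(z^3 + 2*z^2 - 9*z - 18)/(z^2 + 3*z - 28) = (z^3 + 2*z^2 - 9*z - 18)/(z^2 + 3*z - 28)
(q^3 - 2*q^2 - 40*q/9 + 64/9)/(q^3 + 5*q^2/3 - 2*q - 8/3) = (q - 8/3)/(q + 1)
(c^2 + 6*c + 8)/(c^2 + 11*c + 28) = (c + 2)/(c + 7)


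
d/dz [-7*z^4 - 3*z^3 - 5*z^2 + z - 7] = -28*z^3 - 9*z^2 - 10*z + 1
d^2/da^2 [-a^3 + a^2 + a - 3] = 2 - 6*a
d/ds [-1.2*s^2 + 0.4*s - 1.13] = 0.4 - 2.4*s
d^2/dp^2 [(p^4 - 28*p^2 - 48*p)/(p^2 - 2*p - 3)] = 2*(p^6 - 6*p^5 + 3*p^4 - 56*p^3 - 198*p^2 - 432*p + 36)/(p^6 - 6*p^5 + 3*p^4 + 28*p^3 - 9*p^2 - 54*p - 27)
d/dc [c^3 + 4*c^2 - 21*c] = 3*c^2 + 8*c - 21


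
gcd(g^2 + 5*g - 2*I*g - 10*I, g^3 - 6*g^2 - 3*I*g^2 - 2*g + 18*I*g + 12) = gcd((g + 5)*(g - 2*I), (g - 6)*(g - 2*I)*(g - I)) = g - 2*I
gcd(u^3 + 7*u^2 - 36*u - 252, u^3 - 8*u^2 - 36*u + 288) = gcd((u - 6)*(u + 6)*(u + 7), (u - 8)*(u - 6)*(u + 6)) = u^2 - 36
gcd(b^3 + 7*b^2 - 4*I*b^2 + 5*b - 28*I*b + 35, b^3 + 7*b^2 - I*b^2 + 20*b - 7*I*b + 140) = b^2 + b*(7 - 5*I) - 35*I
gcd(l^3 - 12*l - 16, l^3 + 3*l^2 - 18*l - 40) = l^2 - 2*l - 8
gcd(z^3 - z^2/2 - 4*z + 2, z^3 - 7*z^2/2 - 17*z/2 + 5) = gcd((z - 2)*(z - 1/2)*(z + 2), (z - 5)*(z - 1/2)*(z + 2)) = z^2 + 3*z/2 - 1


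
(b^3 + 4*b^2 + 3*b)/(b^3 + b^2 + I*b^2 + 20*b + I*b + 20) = b*(b + 3)/(b^2 + I*b + 20)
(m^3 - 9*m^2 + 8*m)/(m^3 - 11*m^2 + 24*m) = (m - 1)/(m - 3)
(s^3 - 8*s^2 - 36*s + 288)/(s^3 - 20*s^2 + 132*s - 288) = (s + 6)/(s - 6)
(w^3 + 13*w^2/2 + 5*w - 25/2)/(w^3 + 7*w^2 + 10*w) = (2*w^2 + 3*w - 5)/(2*w*(w + 2))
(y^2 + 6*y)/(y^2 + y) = (y + 6)/(y + 1)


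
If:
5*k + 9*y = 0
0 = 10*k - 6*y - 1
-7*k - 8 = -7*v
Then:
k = 3/40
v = 341/280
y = -1/24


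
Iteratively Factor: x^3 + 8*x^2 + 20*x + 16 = (x + 2)*(x^2 + 6*x + 8) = (x + 2)^2*(x + 4)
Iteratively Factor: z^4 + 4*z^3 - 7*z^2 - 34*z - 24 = (z + 1)*(z^3 + 3*z^2 - 10*z - 24) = (z + 1)*(z + 2)*(z^2 + z - 12) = (z + 1)*(z + 2)*(z + 4)*(z - 3)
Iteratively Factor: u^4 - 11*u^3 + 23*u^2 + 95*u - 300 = (u - 5)*(u^3 - 6*u^2 - 7*u + 60) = (u - 5)*(u + 3)*(u^2 - 9*u + 20) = (u - 5)^2*(u + 3)*(u - 4)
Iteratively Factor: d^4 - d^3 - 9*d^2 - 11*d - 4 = (d + 1)*(d^3 - 2*d^2 - 7*d - 4) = (d - 4)*(d + 1)*(d^2 + 2*d + 1) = (d - 4)*(d + 1)^2*(d + 1)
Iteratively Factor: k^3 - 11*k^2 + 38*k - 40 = (k - 5)*(k^2 - 6*k + 8) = (k - 5)*(k - 4)*(k - 2)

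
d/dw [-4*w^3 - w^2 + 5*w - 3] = -12*w^2 - 2*w + 5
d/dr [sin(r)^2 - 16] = sin(2*r)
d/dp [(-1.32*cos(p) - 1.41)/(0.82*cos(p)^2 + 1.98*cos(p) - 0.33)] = (1.0824*sin(p)^2 - 2.3124*cos(p) - 4.3098)*sin(p)/(0.82*cos(p)^2 + 1.98*cos(p) - 0.33)^2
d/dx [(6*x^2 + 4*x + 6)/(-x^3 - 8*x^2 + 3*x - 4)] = 2*(3*x^4 + 4*x^3 + 34*x^2 + 24*x - 17)/(x^6 + 16*x^5 + 58*x^4 - 40*x^3 + 73*x^2 - 24*x + 16)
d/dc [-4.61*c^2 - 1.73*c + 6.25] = -9.22*c - 1.73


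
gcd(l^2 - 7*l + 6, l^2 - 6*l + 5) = l - 1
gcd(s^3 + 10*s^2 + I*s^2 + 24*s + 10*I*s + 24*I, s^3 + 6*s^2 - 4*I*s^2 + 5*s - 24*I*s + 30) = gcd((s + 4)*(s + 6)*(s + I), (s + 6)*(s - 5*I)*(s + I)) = s^2 + s*(6 + I) + 6*I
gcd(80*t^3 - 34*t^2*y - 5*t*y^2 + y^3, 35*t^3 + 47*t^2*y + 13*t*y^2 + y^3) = 5*t + y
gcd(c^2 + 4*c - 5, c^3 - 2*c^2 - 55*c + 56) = c - 1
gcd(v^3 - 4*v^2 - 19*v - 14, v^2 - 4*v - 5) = v + 1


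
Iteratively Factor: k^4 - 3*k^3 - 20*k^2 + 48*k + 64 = (k - 4)*(k^3 + k^2 - 16*k - 16) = (k - 4)*(k + 1)*(k^2 - 16) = (k - 4)^2*(k + 1)*(k + 4)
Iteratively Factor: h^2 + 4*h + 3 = (h + 3)*(h + 1)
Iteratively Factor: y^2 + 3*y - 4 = (y + 4)*(y - 1)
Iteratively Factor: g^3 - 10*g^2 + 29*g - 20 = (g - 5)*(g^2 - 5*g + 4) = (g - 5)*(g - 1)*(g - 4)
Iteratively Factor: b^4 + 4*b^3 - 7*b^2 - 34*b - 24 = (b - 3)*(b^3 + 7*b^2 + 14*b + 8) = (b - 3)*(b + 1)*(b^2 + 6*b + 8) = (b - 3)*(b + 1)*(b + 4)*(b + 2)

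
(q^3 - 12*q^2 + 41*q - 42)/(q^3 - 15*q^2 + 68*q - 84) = (q - 3)/(q - 6)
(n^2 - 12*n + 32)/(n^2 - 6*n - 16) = (n - 4)/(n + 2)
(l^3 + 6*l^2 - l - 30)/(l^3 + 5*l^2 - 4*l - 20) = (l + 3)/(l + 2)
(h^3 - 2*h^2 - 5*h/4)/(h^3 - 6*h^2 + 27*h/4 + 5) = h/(h - 4)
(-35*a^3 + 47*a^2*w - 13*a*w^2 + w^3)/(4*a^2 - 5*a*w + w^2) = (35*a^2 - 12*a*w + w^2)/(-4*a + w)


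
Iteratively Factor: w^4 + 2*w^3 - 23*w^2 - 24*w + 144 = (w - 3)*(w^3 + 5*w^2 - 8*w - 48) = (w - 3)^2*(w^2 + 8*w + 16) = (w - 3)^2*(w + 4)*(w + 4)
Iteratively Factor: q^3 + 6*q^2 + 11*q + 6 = (q + 2)*(q^2 + 4*q + 3) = (q + 2)*(q + 3)*(q + 1)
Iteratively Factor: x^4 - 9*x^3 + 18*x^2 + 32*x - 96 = (x - 4)*(x^3 - 5*x^2 - 2*x + 24) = (x - 4)*(x - 3)*(x^2 - 2*x - 8) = (x - 4)^2*(x - 3)*(x + 2)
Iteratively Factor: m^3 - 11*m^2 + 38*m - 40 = (m - 2)*(m^2 - 9*m + 20) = (m - 4)*(m - 2)*(m - 5)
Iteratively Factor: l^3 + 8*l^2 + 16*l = (l + 4)*(l^2 + 4*l) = l*(l + 4)*(l + 4)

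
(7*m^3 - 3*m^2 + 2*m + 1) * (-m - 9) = -7*m^4 - 60*m^3 + 25*m^2 - 19*m - 9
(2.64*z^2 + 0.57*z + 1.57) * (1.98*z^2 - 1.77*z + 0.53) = 5.2272*z^4 - 3.5442*z^3 + 3.4989*z^2 - 2.4768*z + 0.8321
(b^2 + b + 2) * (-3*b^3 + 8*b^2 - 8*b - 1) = -3*b^5 + 5*b^4 - 6*b^3 + 7*b^2 - 17*b - 2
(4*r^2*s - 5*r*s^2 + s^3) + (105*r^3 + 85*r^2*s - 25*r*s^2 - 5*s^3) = 105*r^3 + 89*r^2*s - 30*r*s^2 - 4*s^3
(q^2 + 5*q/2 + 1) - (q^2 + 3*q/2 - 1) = q + 2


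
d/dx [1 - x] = -1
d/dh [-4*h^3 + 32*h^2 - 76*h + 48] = -12*h^2 + 64*h - 76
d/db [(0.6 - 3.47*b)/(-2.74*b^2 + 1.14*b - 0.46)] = (-9.5078*b^2 + 3.288*b + 0.9122)/(7.5076*b^4 - 6.2472*b^3 + 3.8204*b^2 - 1.0488*b + 0.2116)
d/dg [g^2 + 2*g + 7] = 2*g + 2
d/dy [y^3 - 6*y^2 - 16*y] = 3*y^2 - 12*y - 16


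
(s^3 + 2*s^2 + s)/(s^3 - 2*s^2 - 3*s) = (s + 1)/(s - 3)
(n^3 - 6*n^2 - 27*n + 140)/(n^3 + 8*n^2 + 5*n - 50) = (n^2 - 11*n + 28)/(n^2 + 3*n - 10)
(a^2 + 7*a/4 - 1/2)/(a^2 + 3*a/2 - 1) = (4*a - 1)/(2*(2*a - 1))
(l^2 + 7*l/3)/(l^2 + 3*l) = (l + 7/3)/(l + 3)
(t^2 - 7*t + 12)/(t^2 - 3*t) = (t - 4)/t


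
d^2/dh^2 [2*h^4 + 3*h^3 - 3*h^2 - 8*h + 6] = 24*h^2 + 18*h - 6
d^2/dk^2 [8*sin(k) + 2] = -8*sin(k)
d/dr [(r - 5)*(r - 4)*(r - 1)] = 3*r^2 - 20*r + 29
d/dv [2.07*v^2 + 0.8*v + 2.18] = 4.14*v + 0.8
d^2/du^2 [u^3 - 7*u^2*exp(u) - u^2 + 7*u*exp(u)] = -7*u^2*exp(u) - 21*u*exp(u) + 6*u - 2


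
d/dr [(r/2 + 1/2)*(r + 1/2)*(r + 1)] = (r + 1)*(3*r + 2)/2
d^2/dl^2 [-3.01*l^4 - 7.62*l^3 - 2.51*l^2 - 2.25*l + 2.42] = -36.12*l^2 - 45.72*l - 5.02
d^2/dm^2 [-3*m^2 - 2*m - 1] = -6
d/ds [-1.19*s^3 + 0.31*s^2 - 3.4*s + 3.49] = -3.57*s^2 + 0.62*s - 3.4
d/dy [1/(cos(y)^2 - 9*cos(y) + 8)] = (2*cos(y) - 9)*sin(y)/(cos(y)^2 - 9*cos(y) + 8)^2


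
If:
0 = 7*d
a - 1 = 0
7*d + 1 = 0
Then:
No Solution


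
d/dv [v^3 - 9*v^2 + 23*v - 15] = 3*v^2 - 18*v + 23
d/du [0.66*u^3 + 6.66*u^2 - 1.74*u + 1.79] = 1.98*u^2 + 13.32*u - 1.74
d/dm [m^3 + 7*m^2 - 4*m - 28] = 3*m^2 + 14*m - 4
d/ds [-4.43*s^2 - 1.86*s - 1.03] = -8.86*s - 1.86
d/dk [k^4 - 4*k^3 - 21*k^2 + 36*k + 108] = 4*k^3 - 12*k^2 - 42*k + 36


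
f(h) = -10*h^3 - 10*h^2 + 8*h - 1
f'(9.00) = -2602.00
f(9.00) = -8029.00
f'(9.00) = -2602.00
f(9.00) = -8029.00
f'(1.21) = -60.12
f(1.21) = -23.68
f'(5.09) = -871.04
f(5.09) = -1538.08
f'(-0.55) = 9.92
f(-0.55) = -6.76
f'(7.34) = -1755.07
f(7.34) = -4435.51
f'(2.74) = -272.03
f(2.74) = -259.86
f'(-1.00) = -2.00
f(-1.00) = -9.00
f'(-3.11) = -219.96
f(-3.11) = 178.20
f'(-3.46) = -281.95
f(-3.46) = 265.82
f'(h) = -30*h^2 - 20*h + 8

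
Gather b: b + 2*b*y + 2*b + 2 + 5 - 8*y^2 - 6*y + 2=b*(2*y + 3) - 8*y^2 - 6*y + 9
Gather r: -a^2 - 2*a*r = -a^2 - 2*a*r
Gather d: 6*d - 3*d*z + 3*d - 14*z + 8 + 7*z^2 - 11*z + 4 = d*(9 - 3*z) + 7*z^2 - 25*z + 12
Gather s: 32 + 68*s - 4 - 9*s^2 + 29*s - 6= -9*s^2 + 97*s + 22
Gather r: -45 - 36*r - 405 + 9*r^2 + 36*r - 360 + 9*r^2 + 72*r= 18*r^2 + 72*r - 810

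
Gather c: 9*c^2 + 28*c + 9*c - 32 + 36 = 9*c^2 + 37*c + 4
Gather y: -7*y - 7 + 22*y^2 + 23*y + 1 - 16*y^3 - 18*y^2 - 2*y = -16*y^3 + 4*y^2 + 14*y - 6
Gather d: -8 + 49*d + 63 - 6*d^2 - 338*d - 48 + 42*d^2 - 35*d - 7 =36*d^2 - 324*d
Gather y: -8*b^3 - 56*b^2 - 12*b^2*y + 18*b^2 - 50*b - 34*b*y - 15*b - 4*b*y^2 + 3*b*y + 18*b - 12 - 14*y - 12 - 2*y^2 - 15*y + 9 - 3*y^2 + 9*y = -8*b^3 - 38*b^2 - 47*b + y^2*(-4*b - 5) + y*(-12*b^2 - 31*b - 20) - 15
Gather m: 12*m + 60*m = 72*m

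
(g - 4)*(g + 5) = g^2 + g - 20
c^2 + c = c*(c + 1)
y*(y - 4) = y^2 - 4*y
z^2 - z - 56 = (z - 8)*(z + 7)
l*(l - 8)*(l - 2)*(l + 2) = l^4 - 8*l^3 - 4*l^2 + 32*l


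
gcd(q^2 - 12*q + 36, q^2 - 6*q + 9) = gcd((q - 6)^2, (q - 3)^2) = 1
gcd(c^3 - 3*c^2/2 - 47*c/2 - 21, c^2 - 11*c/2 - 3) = c - 6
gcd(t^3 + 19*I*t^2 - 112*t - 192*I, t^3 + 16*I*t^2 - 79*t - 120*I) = t^2 + 11*I*t - 24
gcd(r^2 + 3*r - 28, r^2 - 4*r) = r - 4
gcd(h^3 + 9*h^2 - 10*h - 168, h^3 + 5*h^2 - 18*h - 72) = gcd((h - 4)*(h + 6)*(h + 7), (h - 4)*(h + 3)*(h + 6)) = h^2 + 2*h - 24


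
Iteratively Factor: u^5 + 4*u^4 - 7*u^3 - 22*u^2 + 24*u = (u + 3)*(u^4 + u^3 - 10*u^2 + 8*u) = u*(u + 3)*(u^3 + u^2 - 10*u + 8) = u*(u + 3)*(u + 4)*(u^2 - 3*u + 2) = u*(u - 1)*(u + 3)*(u + 4)*(u - 2)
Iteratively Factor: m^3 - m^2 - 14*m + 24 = (m - 3)*(m^2 + 2*m - 8) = (m - 3)*(m - 2)*(m + 4)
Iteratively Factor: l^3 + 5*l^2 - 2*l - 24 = (l + 3)*(l^2 + 2*l - 8) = (l + 3)*(l + 4)*(l - 2)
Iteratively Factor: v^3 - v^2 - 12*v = (v + 3)*(v^2 - 4*v) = v*(v + 3)*(v - 4)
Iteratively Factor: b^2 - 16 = (b - 4)*(b + 4)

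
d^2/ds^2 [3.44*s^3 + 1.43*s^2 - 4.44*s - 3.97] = 20.64*s + 2.86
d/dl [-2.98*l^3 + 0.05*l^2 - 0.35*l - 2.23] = -8.94*l^2 + 0.1*l - 0.35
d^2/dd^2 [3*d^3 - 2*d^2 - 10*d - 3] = 18*d - 4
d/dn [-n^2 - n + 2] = -2*n - 1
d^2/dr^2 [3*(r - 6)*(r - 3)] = 6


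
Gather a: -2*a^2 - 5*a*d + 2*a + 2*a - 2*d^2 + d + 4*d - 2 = -2*a^2 + a*(4 - 5*d) - 2*d^2 + 5*d - 2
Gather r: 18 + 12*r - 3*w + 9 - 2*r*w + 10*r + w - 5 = r*(22 - 2*w) - 2*w + 22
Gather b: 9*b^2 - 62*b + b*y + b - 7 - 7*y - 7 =9*b^2 + b*(y - 61) - 7*y - 14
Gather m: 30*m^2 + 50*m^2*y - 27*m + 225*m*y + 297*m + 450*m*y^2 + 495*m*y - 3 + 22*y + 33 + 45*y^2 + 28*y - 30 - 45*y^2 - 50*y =m^2*(50*y + 30) + m*(450*y^2 + 720*y + 270)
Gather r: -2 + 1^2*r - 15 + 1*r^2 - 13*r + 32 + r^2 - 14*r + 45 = 2*r^2 - 26*r + 60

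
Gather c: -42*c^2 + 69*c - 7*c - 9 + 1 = -42*c^2 + 62*c - 8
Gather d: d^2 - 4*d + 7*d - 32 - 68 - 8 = d^2 + 3*d - 108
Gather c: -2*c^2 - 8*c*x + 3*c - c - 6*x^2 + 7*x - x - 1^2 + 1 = -2*c^2 + c*(2 - 8*x) - 6*x^2 + 6*x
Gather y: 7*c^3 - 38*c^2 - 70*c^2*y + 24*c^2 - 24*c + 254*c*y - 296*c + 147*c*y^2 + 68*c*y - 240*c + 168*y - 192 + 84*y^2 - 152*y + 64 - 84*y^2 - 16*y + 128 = 7*c^3 - 14*c^2 + 147*c*y^2 - 560*c + y*(-70*c^2 + 322*c)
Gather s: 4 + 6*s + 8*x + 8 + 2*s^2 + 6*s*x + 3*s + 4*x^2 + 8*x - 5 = 2*s^2 + s*(6*x + 9) + 4*x^2 + 16*x + 7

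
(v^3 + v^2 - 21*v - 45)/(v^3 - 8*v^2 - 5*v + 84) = (v^2 - 2*v - 15)/(v^2 - 11*v + 28)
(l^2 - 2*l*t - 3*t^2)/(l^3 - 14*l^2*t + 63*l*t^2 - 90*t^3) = (l + t)/(l^2 - 11*l*t + 30*t^2)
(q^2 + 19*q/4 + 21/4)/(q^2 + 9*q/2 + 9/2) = (4*q + 7)/(2*(2*q + 3))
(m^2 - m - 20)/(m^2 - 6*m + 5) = (m + 4)/(m - 1)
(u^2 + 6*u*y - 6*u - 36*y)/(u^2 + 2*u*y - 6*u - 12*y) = (u + 6*y)/(u + 2*y)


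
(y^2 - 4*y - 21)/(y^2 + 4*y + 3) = (y - 7)/(y + 1)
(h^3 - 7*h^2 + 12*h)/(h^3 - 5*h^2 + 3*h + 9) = h*(h - 4)/(h^2 - 2*h - 3)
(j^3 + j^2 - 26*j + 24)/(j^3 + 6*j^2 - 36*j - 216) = (j^2 - 5*j + 4)/(j^2 - 36)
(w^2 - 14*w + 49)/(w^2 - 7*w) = (w - 7)/w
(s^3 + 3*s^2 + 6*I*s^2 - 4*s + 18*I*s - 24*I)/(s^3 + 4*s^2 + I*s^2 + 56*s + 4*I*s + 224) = (s^2 + s*(-1 + 6*I) - 6*I)/(s^2 + I*s + 56)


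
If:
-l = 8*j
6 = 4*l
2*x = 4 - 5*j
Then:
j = -3/16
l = 3/2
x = 79/32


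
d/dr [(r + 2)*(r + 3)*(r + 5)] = 3*r^2 + 20*r + 31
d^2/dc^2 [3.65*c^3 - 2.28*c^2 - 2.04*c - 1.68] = 21.9*c - 4.56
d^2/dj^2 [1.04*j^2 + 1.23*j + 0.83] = 2.08000000000000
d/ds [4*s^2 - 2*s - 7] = 8*s - 2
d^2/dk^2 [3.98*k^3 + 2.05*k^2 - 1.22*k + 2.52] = 23.88*k + 4.1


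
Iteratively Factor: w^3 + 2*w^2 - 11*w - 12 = (w + 4)*(w^2 - 2*w - 3) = (w - 3)*(w + 4)*(w + 1)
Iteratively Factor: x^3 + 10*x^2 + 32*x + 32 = (x + 4)*(x^2 + 6*x + 8) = (x + 4)^2*(x + 2)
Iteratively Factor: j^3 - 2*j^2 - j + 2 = (j + 1)*(j^2 - 3*j + 2) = (j - 1)*(j + 1)*(j - 2)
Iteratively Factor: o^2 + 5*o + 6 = (o + 2)*(o + 3)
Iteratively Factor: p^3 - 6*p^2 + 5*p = (p)*(p^2 - 6*p + 5) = p*(p - 5)*(p - 1)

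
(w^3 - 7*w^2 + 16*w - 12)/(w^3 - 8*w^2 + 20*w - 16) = (w - 3)/(w - 4)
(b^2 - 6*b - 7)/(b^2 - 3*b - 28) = (b + 1)/(b + 4)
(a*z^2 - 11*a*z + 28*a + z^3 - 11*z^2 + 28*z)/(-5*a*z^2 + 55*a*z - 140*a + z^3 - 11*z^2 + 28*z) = (a + z)/(-5*a + z)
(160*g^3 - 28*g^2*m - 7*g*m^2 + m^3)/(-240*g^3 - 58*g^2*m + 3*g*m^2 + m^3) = (-4*g + m)/(6*g + m)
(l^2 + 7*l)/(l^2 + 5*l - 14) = l/(l - 2)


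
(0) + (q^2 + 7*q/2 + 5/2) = q^2 + 7*q/2 + 5/2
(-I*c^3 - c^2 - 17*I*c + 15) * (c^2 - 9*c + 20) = -I*c^5 - c^4 + 9*I*c^4 + 9*c^3 - 37*I*c^3 - 5*c^2 + 153*I*c^2 - 135*c - 340*I*c + 300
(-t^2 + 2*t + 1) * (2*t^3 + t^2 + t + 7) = -2*t^5 + 3*t^4 + 3*t^3 - 4*t^2 + 15*t + 7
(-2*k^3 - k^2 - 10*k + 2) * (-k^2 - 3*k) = 2*k^5 + 7*k^4 + 13*k^3 + 28*k^2 - 6*k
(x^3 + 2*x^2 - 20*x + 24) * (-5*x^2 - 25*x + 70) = -5*x^5 - 35*x^4 + 120*x^3 + 520*x^2 - 2000*x + 1680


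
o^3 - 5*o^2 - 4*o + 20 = (o - 5)*(o - 2)*(o + 2)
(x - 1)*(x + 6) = x^2 + 5*x - 6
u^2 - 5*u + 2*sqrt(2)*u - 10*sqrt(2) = (u - 5)*(u + 2*sqrt(2))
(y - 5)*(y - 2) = y^2 - 7*y + 10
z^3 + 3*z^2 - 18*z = z*(z - 3)*(z + 6)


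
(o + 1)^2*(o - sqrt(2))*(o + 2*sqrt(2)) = o^4 + sqrt(2)*o^3 + 2*o^3 - 3*o^2 + 2*sqrt(2)*o^2 - 8*o + sqrt(2)*o - 4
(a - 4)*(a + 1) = a^2 - 3*a - 4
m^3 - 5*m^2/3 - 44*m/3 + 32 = (m - 3)*(m - 8/3)*(m + 4)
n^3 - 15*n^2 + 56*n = n*(n - 8)*(n - 7)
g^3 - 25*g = g*(g - 5)*(g + 5)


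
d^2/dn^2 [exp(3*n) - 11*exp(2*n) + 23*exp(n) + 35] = (9*exp(2*n) - 44*exp(n) + 23)*exp(n)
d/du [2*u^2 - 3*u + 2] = 4*u - 3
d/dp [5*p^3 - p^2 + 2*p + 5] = 15*p^2 - 2*p + 2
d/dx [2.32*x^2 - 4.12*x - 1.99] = 4.64*x - 4.12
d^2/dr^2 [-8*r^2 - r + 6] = -16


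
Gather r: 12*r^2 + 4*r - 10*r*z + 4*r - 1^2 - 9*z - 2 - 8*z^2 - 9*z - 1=12*r^2 + r*(8 - 10*z) - 8*z^2 - 18*z - 4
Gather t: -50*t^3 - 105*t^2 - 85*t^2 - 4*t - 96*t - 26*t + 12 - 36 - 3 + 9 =-50*t^3 - 190*t^2 - 126*t - 18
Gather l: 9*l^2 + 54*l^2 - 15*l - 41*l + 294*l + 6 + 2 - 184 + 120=63*l^2 + 238*l - 56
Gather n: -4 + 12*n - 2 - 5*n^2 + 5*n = -5*n^2 + 17*n - 6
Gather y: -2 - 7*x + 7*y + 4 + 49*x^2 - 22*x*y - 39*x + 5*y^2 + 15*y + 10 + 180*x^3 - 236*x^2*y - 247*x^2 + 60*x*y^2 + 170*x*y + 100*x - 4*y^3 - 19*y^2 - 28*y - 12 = 180*x^3 - 198*x^2 + 54*x - 4*y^3 + y^2*(60*x - 14) + y*(-236*x^2 + 148*x - 6)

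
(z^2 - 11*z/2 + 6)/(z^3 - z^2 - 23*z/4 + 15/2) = 2*(z - 4)/(2*z^2 + z - 10)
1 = 1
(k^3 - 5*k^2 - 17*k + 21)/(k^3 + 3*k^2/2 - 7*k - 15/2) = 2*(k^2 - 8*k + 7)/(2*k^2 - 3*k - 5)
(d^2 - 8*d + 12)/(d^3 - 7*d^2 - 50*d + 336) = (d - 2)/(d^2 - d - 56)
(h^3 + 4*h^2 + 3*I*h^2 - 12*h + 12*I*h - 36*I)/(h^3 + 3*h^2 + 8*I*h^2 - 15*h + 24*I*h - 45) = (h^2 + 4*h - 12)/(h^2 + h*(3 + 5*I) + 15*I)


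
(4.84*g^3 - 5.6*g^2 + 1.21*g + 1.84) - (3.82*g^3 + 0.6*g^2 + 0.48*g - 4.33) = 1.02*g^3 - 6.2*g^2 + 0.73*g + 6.17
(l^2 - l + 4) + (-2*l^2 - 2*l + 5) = -l^2 - 3*l + 9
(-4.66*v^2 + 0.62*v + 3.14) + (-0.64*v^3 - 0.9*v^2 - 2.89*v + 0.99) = -0.64*v^3 - 5.56*v^2 - 2.27*v + 4.13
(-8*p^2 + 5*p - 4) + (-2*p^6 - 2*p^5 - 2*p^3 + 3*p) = -2*p^6 - 2*p^5 - 2*p^3 - 8*p^2 + 8*p - 4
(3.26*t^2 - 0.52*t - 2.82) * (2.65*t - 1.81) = 8.639*t^3 - 7.2786*t^2 - 6.5318*t + 5.1042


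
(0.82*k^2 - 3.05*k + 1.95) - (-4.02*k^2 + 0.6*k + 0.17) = 4.84*k^2 - 3.65*k + 1.78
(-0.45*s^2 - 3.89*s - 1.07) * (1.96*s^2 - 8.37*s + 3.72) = -0.882*s^4 - 3.8579*s^3 + 28.7881*s^2 - 5.5149*s - 3.9804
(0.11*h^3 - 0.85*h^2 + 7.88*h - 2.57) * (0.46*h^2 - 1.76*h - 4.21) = 0.0506*h^5 - 0.5846*h^4 + 4.6577*h^3 - 11.4725*h^2 - 28.6516*h + 10.8197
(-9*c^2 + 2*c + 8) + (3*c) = -9*c^2 + 5*c + 8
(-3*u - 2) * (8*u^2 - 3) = -24*u^3 - 16*u^2 + 9*u + 6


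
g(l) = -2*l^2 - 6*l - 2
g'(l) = -4*l - 6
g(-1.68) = 2.44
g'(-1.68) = 0.72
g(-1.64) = 2.46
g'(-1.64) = 0.56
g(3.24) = -42.44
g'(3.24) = -18.96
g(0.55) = -5.90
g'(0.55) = -8.20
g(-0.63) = 0.99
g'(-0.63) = -3.48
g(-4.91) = -20.76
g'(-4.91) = 13.64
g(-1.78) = 2.34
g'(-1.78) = 1.12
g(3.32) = -43.96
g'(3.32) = -19.28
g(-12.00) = -218.00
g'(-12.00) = 42.00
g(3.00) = -38.00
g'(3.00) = -18.00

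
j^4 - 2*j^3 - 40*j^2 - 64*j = j*(j - 8)*(j + 2)*(j + 4)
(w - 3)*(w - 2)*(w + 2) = w^3 - 3*w^2 - 4*w + 12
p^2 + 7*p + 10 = (p + 2)*(p + 5)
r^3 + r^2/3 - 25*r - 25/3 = (r - 5)*(r + 1/3)*(r + 5)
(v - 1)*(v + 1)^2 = v^3 + v^2 - v - 1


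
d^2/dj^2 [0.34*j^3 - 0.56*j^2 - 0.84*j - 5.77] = 2.04*j - 1.12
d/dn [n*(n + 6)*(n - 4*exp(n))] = -4*n^2*exp(n) + 3*n^2 - 32*n*exp(n) + 12*n - 24*exp(n)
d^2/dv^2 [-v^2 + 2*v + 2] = -2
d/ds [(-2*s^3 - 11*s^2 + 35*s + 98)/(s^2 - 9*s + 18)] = 2*(-s^4 + 18*s^3 - 22*s^2 - 296*s + 756)/(s^4 - 18*s^3 + 117*s^2 - 324*s + 324)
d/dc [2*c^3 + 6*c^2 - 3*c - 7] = 6*c^2 + 12*c - 3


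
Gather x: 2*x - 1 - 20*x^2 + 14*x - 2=-20*x^2 + 16*x - 3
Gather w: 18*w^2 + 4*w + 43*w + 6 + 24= 18*w^2 + 47*w + 30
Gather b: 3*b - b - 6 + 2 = 2*b - 4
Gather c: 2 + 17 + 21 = 40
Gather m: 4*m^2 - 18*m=4*m^2 - 18*m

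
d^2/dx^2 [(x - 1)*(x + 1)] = 2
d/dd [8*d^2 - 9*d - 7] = 16*d - 9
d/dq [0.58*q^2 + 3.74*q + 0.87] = 1.16*q + 3.74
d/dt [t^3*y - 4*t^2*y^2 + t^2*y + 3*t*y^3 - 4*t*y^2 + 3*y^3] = y*(3*t^2 - 8*t*y + 2*t + 3*y^2 - 4*y)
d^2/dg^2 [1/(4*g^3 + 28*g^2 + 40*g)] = (-g*(3*g + 7)*(g^2 + 7*g + 10) + (3*g^2 + 14*g + 10)^2)/(2*g^3*(g^2 + 7*g + 10)^3)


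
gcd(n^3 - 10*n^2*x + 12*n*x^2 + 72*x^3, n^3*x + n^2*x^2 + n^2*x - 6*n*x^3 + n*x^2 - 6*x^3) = 1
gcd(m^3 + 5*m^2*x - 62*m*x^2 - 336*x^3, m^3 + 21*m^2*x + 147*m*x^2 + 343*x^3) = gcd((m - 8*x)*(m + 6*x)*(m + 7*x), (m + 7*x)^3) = m + 7*x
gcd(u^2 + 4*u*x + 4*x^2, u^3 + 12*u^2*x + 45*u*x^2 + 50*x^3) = u + 2*x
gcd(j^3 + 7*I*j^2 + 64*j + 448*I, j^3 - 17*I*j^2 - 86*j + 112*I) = j - 8*I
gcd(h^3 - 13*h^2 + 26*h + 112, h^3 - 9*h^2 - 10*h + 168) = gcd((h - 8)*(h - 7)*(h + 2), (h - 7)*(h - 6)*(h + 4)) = h - 7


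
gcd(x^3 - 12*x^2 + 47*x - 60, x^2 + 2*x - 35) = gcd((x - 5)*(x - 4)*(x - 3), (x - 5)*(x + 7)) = x - 5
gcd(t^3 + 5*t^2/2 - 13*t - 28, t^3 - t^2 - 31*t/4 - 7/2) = t^2 - 3*t/2 - 7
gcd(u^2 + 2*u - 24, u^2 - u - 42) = u + 6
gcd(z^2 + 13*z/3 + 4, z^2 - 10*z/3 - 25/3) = 1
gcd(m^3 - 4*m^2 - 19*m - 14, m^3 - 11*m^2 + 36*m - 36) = 1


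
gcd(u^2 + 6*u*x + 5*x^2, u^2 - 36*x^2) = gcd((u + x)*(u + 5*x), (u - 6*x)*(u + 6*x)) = 1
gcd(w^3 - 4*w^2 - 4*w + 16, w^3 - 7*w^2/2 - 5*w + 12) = w^2 - 2*w - 8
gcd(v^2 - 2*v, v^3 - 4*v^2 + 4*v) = v^2 - 2*v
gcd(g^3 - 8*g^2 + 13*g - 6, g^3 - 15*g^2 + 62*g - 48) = g^2 - 7*g + 6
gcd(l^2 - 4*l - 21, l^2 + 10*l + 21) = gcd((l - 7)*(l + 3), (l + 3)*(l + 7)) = l + 3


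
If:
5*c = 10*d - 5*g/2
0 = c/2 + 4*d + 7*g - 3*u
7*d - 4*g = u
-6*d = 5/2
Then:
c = -59/90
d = -5/12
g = -16/45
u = -269/180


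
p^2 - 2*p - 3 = (p - 3)*(p + 1)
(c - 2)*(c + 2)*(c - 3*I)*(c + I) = c^4 - 2*I*c^3 - c^2 + 8*I*c - 12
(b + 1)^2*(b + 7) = b^3 + 9*b^2 + 15*b + 7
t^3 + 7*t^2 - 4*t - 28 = (t - 2)*(t + 2)*(t + 7)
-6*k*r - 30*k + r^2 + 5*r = (-6*k + r)*(r + 5)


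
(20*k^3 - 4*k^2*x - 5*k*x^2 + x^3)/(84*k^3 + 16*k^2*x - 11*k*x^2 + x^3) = (10*k^2 - 7*k*x + x^2)/(42*k^2 - 13*k*x + x^2)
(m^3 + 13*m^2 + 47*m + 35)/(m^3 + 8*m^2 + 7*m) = (m + 5)/m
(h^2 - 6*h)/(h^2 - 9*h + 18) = h/(h - 3)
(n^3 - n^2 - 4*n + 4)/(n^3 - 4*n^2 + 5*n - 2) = (n + 2)/(n - 1)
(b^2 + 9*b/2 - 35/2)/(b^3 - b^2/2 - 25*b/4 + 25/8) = 4*(b + 7)/(4*b^2 + 8*b - 5)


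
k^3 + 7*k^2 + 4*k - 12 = (k - 1)*(k + 2)*(k + 6)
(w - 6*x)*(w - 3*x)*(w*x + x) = w^3*x - 9*w^2*x^2 + w^2*x + 18*w*x^3 - 9*w*x^2 + 18*x^3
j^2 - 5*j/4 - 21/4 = (j - 3)*(j + 7/4)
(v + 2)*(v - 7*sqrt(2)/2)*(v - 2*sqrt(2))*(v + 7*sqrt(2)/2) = v^4 - 2*sqrt(2)*v^3 + 2*v^3 - 49*v^2/2 - 4*sqrt(2)*v^2 - 49*v + 49*sqrt(2)*v + 98*sqrt(2)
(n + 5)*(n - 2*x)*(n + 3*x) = n^3 + n^2*x + 5*n^2 - 6*n*x^2 + 5*n*x - 30*x^2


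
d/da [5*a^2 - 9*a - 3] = 10*a - 9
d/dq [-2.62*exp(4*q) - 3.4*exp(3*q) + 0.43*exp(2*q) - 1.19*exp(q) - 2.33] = (-10.48*exp(3*q) - 10.2*exp(2*q) + 0.86*exp(q) - 1.19)*exp(q)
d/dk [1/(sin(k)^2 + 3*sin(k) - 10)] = -(2*sin(k) + 3)*cos(k)/(sin(k)^2 + 3*sin(k) - 10)^2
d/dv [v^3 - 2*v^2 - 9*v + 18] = 3*v^2 - 4*v - 9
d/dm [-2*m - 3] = -2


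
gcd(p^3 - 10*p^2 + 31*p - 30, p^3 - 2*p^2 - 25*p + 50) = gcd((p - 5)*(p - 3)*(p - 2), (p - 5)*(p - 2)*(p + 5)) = p^2 - 7*p + 10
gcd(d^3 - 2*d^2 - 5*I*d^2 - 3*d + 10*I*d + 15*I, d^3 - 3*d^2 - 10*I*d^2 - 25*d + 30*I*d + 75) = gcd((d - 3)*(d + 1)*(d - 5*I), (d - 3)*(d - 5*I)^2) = d^2 + d*(-3 - 5*I) + 15*I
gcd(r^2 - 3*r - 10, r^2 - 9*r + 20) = r - 5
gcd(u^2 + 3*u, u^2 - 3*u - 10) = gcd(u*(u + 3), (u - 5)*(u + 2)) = 1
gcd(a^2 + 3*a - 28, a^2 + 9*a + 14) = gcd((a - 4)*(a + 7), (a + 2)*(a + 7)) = a + 7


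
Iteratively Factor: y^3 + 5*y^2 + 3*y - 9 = (y + 3)*(y^2 + 2*y - 3) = (y + 3)^2*(y - 1)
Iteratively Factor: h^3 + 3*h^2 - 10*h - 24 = (h - 3)*(h^2 + 6*h + 8) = (h - 3)*(h + 4)*(h + 2)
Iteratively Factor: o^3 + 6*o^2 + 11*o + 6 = (o + 3)*(o^2 + 3*o + 2) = (o + 1)*(o + 3)*(o + 2)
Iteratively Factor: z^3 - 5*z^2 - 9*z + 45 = (z - 3)*(z^2 - 2*z - 15) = (z - 3)*(z + 3)*(z - 5)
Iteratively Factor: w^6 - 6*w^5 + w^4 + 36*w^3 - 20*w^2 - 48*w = (w + 1)*(w^5 - 7*w^4 + 8*w^3 + 28*w^2 - 48*w) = (w - 4)*(w + 1)*(w^4 - 3*w^3 - 4*w^2 + 12*w) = (w - 4)*(w - 2)*(w + 1)*(w^3 - w^2 - 6*w) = w*(w - 4)*(w - 2)*(w + 1)*(w^2 - w - 6) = w*(w - 4)*(w - 2)*(w + 1)*(w + 2)*(w - 3)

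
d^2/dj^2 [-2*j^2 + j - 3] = -4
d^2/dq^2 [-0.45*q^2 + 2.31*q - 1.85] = -0.900000000000000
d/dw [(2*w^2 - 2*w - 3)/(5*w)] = 2/5 + 3/(5*w^2)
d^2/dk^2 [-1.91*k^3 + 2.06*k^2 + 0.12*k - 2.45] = 4.12 - 11.46*k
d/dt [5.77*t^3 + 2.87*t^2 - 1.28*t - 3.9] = 17.31*t^2 + 5.74*t - 1.28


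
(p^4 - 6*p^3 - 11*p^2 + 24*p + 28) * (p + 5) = p^5 - p^4 - 41*p^3 - 31*p^2 + 148*p + 140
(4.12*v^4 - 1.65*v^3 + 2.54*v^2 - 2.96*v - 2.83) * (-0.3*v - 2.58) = -1.236*v^5 - 10.1346*v^4 + 3.495*v^3 - 5.6652*v^2 + 8.4858*v + 7.3014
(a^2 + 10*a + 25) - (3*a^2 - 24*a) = -2*a^2 + 34*a + 25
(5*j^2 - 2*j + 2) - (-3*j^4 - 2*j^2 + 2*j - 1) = 3*j^4 + 7*j^2 - 4*j + 3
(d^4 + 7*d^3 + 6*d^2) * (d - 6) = d^5 + d^4 - 36*d^3 - 36*d^2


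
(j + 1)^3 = j^3 + 3*j^2 + 3*j + 1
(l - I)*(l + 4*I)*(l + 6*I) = l^3 + 9*I*l^2 - 14*l + 24*I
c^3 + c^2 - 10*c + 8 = (c - 2)*(c - 1)*(c + 4)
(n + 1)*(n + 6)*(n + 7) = n^3 + 14*n^2 + 55*n + 42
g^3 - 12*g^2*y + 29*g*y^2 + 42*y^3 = (g - 7*y)*(g - 6*y)*(g + y)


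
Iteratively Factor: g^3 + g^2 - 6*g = (g)*(g^2 + g - 6) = g*(g + 3)*(g - 2)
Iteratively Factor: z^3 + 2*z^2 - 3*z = (z + 3)*(z^2 - z) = z*(z + 3)*(z - 1)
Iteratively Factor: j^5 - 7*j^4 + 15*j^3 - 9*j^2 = (j - 3)*(j^4 - 4*j^3 + 3*j^2) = j*(j - 3)*(j^3 - 4*j^2 + 3*j) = j*(j - 3)^2*(j^2 - j) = j^2*(j - 3)^2*(j - 1)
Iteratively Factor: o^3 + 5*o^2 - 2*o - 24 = (o + 4)*(o^2 + o - 6) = (o - 2)*(o + 4)*(o + 3)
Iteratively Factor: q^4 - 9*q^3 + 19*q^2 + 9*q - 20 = (q + 1)*(q^3 - 10*q^2 + 29*q - 20) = (q - 4)*(q + 1)*(q^2 - 6*q + 5) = (q - 4)*(q - 1)*(q + 1)*(q - 5)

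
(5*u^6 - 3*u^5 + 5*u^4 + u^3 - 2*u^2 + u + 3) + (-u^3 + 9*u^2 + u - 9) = 5*u^6 - 3*u^5 + 5*u^4 + 7*u^2 + 2*u - 6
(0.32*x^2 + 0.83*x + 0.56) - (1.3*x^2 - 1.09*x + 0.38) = -0.98*x^2 + 1.92*x + 0.18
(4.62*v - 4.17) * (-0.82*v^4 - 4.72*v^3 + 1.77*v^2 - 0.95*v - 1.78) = -3.7884*v^5 - 18.387*v^4 + 27.8598*v^3 - 11.7699*v^2 - 4.2621*v + 7.4226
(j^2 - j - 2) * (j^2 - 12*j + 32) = j^4 - 13*j^3 + 42*j^2 - 8*j - 64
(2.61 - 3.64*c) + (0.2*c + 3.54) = 6.15 - 3.44*c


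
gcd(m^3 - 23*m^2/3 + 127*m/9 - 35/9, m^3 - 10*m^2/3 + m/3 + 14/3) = m - 7/3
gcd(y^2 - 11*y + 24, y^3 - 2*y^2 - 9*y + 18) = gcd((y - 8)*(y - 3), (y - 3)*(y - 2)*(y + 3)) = y - 3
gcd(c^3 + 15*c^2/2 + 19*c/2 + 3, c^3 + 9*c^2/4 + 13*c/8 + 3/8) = c^2 + 3*c/2 + 1/2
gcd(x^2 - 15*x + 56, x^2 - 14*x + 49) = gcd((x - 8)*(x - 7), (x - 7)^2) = x - 7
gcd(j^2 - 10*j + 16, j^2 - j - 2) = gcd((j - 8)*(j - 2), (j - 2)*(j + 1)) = j - 2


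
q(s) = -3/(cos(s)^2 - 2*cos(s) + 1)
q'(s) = -3*(2*sin(s)*cos(s) - 2*sin(s))/(cos(s)^2 - 2*cos(s) + 1)^2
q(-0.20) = -7550.18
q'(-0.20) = -150500.00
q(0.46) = -277.65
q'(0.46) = 2371.60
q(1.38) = -4.57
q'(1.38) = 11.07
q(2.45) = -0.96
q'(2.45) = 0.69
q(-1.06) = -11.48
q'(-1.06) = -39.20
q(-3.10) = -0.75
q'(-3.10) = -0.03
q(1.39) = -4.46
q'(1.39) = 10.70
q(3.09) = -0.75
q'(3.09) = 0.04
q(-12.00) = -123.04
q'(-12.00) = 845.64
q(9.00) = -0.82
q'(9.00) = 0.35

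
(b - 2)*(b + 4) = b^2 + 2*b - 8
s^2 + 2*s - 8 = (s - 2)*(s + 4)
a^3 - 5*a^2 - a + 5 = (a - 5)*(a - 1)*(a + 1)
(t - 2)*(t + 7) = t^2 + 5*t - 14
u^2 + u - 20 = (u - 4)*(u + 5)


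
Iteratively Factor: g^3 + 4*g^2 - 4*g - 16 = (g + 2)*(g^2 + 2*g - 8) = (g - 2)*(g + 2)*(g + 4)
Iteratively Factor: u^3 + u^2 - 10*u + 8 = (u + 4)*(u^2 - 3*u + 2) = (u - 2)*(u + 4)*(u - 1)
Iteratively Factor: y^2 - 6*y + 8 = (y - 4)*(y - 2)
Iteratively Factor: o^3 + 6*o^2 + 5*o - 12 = (o + 4)*(o^2 + 2*o - 3) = (o - 1)*(o + 4)*(o + 3)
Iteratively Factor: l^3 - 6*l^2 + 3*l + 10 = (l + 1)*(l^2 - 7*l + 10) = (l - 2)*(l + 1)*(l - 5)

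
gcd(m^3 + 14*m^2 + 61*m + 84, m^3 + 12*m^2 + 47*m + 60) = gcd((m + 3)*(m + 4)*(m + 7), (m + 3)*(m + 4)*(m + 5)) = m^2 + 7*m + 12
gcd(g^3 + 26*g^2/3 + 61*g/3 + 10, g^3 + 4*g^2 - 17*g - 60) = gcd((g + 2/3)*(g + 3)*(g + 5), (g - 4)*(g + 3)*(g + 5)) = g^2 + 8*g + 15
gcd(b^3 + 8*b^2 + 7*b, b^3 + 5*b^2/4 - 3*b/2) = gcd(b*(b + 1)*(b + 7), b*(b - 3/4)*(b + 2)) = b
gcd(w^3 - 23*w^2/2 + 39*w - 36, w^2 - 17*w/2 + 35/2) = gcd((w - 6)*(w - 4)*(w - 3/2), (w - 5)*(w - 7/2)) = 1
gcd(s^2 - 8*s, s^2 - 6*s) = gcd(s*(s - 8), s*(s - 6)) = s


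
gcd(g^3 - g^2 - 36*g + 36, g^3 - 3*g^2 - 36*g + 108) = g^2 - 36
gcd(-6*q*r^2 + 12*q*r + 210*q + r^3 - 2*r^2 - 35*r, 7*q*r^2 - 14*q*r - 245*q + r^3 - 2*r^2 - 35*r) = r^2 - 2*r - 35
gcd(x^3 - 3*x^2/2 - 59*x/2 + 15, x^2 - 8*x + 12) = x - 6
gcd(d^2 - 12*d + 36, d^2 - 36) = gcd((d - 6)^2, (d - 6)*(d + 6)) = d - 6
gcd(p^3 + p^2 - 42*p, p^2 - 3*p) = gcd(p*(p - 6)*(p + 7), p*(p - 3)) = p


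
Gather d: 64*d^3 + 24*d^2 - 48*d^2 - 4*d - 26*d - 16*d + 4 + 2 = 64*d^3 - 24*d^2 - 46*d + 6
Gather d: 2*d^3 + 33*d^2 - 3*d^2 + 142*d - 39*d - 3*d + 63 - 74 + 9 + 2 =2*d^3 + 30*d^2 + 100*d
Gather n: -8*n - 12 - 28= -8*n - 40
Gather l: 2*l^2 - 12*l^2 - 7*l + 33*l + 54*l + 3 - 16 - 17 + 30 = -10*l^2 + 80*l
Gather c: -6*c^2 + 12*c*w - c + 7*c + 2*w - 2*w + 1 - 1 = -6*c^2 + c*(12*w + 6)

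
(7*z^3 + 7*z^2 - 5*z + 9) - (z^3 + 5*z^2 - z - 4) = 6*z^3 + 2*z^2 - 4*z + 13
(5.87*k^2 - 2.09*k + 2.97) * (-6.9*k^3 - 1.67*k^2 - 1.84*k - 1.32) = -40.503*k^5 + 4.6181*k^4 - 27.8035*k^3 - 8.8627*k^2 - 2.706*k - 3.9204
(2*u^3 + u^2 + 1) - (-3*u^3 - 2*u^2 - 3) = 5*u^3 + 3*u^2 + 4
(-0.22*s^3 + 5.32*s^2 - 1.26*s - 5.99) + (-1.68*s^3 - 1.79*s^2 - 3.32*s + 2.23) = -1.9*s^3 + 3.53*s^2 - 4.58*s - 3.76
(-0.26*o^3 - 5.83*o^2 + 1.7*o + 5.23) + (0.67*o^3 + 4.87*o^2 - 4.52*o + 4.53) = 0.41*o^3 - 0.96*o^2 - 2.82*o + 9.76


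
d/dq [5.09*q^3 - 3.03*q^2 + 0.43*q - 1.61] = 15.27*q^2 - 6.06*q + 0.43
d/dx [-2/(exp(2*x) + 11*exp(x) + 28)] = (4*exp(x) + 22)*exp(x)/(exp(2*x) + 11*exp(x) + 28)^2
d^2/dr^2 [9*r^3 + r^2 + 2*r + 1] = 54*r + 2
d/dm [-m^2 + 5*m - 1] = 5 - 2*m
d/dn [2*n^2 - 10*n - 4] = 4*n - 10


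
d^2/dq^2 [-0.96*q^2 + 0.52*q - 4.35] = -1.92000000000000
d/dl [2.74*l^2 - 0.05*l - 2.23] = 5.48*l - 0.05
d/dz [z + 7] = 1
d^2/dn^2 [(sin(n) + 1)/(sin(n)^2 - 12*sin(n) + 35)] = (-sin(n)^5 - 16*sin(n)^4 + 248*sin(n)^3 - 418*sin(n)^2 - 1927*sin(n) + 1058)/(sin(n)^2 - 12*sin(n) + 35)^3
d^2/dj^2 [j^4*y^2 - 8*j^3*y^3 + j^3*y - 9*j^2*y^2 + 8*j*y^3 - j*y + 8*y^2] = 6*y*(2*j^2*y - 8*j*y^2 + j - 3*y)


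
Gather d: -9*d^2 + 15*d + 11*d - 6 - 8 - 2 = -9*d^2 + 26*d - 16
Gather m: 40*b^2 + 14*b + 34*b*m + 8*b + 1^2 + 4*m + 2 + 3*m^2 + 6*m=40*b^2 + 22*b + 3*m^2 + m*(34*b + 10) + 3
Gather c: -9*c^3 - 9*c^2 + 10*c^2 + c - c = -9*c^3 + c^2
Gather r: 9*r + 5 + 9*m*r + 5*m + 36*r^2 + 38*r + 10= 5*m + 36*r^2 + r*(9*m + 47) + 15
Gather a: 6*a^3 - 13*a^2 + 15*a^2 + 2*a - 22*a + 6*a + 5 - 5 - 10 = 6*a^3 + 2*a^2 - 14*a - 10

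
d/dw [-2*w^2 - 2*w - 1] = -4*w - 2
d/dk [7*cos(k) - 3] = -7*sin(k)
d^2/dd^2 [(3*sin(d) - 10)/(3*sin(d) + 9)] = 19*(sin(d)^2 - 3*sin(d) - 2)/(3*(sin(d) + 3)^3)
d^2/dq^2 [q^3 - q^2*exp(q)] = -q^2*exp(q) - 4*q*exp(q) + 6*q - 2*exp(q)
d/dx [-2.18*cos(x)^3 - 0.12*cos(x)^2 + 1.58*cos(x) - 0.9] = (6.54*cos(x)^2 + 0.24*cos(x) - 1.58)*sin(x)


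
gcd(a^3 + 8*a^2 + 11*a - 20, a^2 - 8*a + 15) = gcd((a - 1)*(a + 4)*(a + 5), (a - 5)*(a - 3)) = 1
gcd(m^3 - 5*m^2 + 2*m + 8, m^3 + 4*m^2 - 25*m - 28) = m^2 - 3*m - 4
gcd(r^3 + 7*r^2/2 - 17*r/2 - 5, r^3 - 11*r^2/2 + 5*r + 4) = r^2 - 3*r/2 - 1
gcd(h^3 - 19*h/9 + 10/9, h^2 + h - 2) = h - 1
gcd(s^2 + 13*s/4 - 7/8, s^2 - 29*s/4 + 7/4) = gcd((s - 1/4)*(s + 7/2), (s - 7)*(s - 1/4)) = s - 1/4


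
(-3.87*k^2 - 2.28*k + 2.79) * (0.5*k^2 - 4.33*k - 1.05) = -1.935*k^4 + 15.6171*k^3 + 15.3309*k^2 - 9.6867*k - 2.9295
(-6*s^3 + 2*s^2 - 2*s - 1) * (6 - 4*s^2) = 24*s^5 - 8*s^4 - 28*s^3 + 16*s^2 - 12*s - 6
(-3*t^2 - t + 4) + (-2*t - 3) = -3*t^2 - 3*t + 1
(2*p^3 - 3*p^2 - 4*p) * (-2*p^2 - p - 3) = -4*p^5 + 4*p^4 + 5*p^3 + 13*p^2 + 12*p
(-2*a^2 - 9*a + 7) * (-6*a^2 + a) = 12*a^4 + 52*a^3 - 51*a^2 + 7*a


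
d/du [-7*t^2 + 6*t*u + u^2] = 6*t + 2*u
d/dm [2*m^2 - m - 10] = 4*m - 1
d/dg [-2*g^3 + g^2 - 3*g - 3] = -6*g^2 + 2*g - 3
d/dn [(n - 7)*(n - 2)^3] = (n - 2)^2*(4*n - 23)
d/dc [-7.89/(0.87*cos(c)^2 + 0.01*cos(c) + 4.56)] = -(13.7286*cos(c) + 0.0789)*sin(c)/(0.87*cos(c)^2 + 0.01*cos(c) + 4.56)^2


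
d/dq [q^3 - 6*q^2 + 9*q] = 3*q^2 - 12*q + 9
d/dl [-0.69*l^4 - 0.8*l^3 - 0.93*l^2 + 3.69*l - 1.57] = -2.76*l^3 - 2.4*l^2 - 1.86*l + 3.69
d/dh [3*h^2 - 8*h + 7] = 6*h - 8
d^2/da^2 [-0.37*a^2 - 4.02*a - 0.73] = -0.740000000000000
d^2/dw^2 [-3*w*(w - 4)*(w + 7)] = -18*w - 18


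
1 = 1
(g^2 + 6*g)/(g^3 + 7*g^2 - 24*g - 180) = g/(g^2 + g - 30)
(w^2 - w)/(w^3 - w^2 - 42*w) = (1 - w)/(-w^2 + w + 42)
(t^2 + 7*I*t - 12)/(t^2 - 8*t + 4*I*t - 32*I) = (t + 3*I)/(t - 8)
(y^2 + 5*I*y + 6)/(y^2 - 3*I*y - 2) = (y + 6*I)/(y - 2*I)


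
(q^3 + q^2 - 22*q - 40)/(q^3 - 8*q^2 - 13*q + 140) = (q + 2)/(q - 7)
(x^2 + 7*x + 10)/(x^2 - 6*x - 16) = (x + 5)/(x - 8)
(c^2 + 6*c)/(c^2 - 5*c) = (c + 6)/(c - 5)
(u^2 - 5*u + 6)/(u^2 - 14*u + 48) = (u^2 - 5*u + 6)/(u^2 - 14*u + 48)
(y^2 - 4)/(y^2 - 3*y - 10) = (y - 2)/(y - 5)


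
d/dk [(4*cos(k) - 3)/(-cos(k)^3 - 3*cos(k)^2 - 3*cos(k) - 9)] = (-8*cos(k)^3 - 3*cos(k)^2 + 18*cos(k) + 45)*sin(k)/((sin(k) - 2)^2*(sin(k) + 2)^2*(cos(k) + 3)^2)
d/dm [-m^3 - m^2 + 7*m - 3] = -3*m^2 - 2*m + 7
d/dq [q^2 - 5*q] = 2*q - 5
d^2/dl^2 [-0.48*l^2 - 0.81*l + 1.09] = -0.960000000000000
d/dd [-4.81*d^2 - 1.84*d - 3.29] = -9.62*d - 1.84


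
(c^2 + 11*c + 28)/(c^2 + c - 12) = (c + 7)/(c - 3)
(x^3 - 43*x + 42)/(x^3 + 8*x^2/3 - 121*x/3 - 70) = 3*(x - 1)/(3*x + 5)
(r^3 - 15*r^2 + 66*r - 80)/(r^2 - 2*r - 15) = (r^2 - 10*r + 16)/(r + 3)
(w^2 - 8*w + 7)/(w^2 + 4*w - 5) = (w - 7)/(w + 5)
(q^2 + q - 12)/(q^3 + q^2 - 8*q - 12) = (q + 4)/(q^2 + 4*q + 4)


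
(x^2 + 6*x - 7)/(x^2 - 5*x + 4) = (x + 7)/(x - 4)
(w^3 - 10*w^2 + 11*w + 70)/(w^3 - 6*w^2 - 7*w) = (w^2 - 3*w - 10)/(w*(w + 1))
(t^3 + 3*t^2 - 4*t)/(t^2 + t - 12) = t*(t - 1)/(t - 3)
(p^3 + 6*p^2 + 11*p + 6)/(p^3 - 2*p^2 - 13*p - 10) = (p + 3)/(p - 5)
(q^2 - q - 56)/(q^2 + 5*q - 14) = (q - 8)/(q - 2)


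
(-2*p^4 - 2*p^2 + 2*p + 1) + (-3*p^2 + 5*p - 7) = -2*p^4 - 5*p^2 + 7*p - 6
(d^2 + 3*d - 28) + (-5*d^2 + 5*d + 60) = -4*d^2 + 8*d + 32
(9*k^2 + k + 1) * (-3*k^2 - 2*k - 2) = -27*k^4 - 21*k^3 - 23*k^2 - 4*k - 2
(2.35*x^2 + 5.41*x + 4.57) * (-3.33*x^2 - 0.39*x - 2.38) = -7.8255*x^4 - 18.9318*x^3 - 22.921*x^2 - 14.6581*x - 10.8766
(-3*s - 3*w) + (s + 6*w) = -2*s + 3*w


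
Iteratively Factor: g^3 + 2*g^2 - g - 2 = (g + 1)*(g^2 + g - 2) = (g - 1)*(g + 1)*(g + 2)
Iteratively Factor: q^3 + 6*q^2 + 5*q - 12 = (q + 3)*(q^2 + 3*q - 4) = (q - 1)*(q + 3)*(q + 4)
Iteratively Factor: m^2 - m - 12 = (m + 3)*(m - 4)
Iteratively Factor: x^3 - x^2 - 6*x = (x + 2)*(x^2 - 3*x) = x*(x + 2)*(x - 3)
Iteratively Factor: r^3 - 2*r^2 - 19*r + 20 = (r - 5)*(r^2 + 3*r - 4) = (r - 5)*(r - 1)*(r + 4)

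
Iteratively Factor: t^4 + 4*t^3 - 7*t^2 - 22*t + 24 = (t + 4)*(t^3 - 7*t + 6) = (t - 2)*(t + 4)*(t^2 + 2*t - 3) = (t - 2)*(t + 3)*(t + 4)*(t - 1)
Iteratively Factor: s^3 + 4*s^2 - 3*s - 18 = (s + 3)*(s^2 + s - 6) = (s + 3)^2*(s - 2)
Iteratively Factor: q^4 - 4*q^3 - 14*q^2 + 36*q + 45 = (q - 3)*(q^3 - q^2 - 17*q - 15) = (q - 3)*(q + 1)*(q^2 - 2*q - 15) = (q - 3)*(q + 1)*(q + 3)*(q - 5)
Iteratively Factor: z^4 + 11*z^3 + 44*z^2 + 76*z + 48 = (z + 2)*(z^3 + 9*z^2 + 26*z + 24) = (z + 2)*(z + 3)*(z^2 + 6*z + 8) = (z + 2)*(z + 3)*(z + 4)*(z + 2)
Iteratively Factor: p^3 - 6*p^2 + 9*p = (p - 3)*(p^2 - 3*p) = p*(p - 3)*(p - 3)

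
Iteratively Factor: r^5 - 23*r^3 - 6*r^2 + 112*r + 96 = (r + 2)*(r^4 - 2*r^3 - 19*r^2 + 32*r + 48) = (r + 2)*(r + 4)*(r^3 - 6*r^2 + 5*r + 12) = (r + 1)*(r + 2)*(r + 4)*(r^2 - 7*r + 12) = (r - 4)*(r + 1)*(r + 2)*(r + 4)*(r - 3)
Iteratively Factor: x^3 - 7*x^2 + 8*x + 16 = (x - 4)*(x^2 - 3*x - 4) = (x - 4)*(x + 1)*(x - 4)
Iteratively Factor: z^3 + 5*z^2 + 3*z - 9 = (z + 3)*(z^2 + 2*z - 3) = (z - 1)*(z + 3)*(z + 3)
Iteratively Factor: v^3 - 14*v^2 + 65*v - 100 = (v - 4)*(v^2 - 10*v + 25) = (v - 5)*(v - 4)*(v - 5)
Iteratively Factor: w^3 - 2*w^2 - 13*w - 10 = (w - 5)*(w^2 + 3*w + 2) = (w - 5)*(w + 1)*(w + 2)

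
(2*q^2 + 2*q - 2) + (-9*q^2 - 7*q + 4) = -7*q^2 - 5*q + 2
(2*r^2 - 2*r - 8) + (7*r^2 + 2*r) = 9*r^2 - 8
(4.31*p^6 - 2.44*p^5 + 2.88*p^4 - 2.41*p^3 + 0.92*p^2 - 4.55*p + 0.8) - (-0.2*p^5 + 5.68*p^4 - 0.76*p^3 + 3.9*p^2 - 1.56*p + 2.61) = 4.31*p^6 - 2.24*p^5 - 2.8*p^4 - 1.65*p^3 - 2.98*p^2 - 2.99*p - 1.81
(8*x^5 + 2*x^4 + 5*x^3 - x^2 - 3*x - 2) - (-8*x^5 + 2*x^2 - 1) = 16*x^5 + 2*x^4 + 5*x^3 - 3*x^2 - 3*x - 1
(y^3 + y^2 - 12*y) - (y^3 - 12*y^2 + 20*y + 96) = 13*y^2 - 32*y - 96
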